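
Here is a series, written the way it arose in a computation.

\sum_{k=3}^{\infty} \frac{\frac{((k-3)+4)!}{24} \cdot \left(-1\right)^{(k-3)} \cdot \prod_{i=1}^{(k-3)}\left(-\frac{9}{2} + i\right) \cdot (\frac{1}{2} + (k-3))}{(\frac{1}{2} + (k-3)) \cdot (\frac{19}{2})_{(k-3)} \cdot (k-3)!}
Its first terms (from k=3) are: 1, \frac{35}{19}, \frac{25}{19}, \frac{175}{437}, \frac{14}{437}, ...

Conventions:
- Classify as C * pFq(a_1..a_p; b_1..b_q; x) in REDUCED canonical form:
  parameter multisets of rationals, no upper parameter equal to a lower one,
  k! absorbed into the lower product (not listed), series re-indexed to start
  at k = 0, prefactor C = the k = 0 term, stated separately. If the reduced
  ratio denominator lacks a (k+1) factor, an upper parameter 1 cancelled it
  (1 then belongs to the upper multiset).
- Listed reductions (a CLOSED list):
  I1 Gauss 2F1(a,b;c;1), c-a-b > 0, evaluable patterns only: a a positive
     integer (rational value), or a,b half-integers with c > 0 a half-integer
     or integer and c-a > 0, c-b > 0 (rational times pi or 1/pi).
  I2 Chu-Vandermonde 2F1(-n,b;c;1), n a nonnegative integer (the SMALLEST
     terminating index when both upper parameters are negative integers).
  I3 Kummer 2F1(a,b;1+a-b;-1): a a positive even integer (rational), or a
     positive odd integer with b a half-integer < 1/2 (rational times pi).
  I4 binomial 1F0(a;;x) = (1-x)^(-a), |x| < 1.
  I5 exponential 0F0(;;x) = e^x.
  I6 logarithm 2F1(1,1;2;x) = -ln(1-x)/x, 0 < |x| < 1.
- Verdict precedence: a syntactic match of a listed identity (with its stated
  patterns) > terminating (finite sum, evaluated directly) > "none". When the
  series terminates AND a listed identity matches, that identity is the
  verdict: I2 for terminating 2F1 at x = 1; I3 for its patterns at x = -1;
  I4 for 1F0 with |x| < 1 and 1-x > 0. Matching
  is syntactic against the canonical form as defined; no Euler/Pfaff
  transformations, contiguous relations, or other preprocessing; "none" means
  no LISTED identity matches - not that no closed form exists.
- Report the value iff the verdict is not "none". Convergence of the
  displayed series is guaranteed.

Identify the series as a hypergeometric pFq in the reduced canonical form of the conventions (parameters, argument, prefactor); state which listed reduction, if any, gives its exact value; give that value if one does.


x = -1 here; the reduced form reads 2F1, upper {-\frac{7}{2}, 5}, lower {\frac{19}{2}}, C = 1. Verdict at x = -1: the Kummer evaluation I3 matches (x = -1; c = \frac{19}{2} equals 1+a-b for upper {-\frac{7}{2}, 5}: listed pattern). Sum: \frac{765765}{524288} \cdot \pi.

First insight: from the first term 1: striking the common factor k + 1/2 reduces the term (prefactor 1).
Adjacent-term ratio: r(k) = -1 * (k-\frac{7}{2}) (k+5) / [(k+\frac{19}{2}) (k+1)] ; factor over Q: parameters, x = -1, and C = 1.


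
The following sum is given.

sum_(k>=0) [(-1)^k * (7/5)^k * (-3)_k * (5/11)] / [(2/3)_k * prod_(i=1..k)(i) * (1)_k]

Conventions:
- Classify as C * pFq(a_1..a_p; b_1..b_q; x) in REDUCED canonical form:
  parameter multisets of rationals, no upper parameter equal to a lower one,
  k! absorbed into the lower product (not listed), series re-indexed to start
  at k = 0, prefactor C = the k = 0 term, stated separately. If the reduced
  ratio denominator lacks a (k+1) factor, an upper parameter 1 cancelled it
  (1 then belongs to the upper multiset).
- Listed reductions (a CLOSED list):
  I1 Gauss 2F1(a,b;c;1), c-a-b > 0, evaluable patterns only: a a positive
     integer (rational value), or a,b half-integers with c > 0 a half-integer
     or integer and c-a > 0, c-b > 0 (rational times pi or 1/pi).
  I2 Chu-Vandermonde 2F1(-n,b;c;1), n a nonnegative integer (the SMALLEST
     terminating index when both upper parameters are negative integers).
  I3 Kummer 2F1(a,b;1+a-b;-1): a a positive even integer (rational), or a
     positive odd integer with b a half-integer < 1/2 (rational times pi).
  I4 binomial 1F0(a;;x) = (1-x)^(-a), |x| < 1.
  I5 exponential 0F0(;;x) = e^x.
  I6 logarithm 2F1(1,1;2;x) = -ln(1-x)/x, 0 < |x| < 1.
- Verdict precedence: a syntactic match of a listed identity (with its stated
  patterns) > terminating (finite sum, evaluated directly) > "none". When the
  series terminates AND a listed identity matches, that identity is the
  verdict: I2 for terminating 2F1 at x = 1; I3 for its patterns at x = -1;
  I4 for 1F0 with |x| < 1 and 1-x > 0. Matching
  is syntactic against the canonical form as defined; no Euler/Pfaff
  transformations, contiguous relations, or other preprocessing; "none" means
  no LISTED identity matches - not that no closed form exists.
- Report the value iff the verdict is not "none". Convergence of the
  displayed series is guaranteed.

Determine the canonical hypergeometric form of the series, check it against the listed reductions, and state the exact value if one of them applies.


Prefactor 5/11, argument -7/5: 1F2 with upper {-3} over lower {2/3, 1}. Verdict: terminating - the sum ends at index 3 because -3 is a negative integer; exact evaluation follows. Sum: 202007/44000.

Structural cue: t_0 being 5/11, the product of the first k integers (C = 5/11, x = -7/5) is k!.
Step ratio: r(k) = (-7/5) * (k-3) / [(k+2/3) (k+1) (k+1)] - poly over poly, x = (-7/5) from leading terms; C = 5/11 at k = 0.


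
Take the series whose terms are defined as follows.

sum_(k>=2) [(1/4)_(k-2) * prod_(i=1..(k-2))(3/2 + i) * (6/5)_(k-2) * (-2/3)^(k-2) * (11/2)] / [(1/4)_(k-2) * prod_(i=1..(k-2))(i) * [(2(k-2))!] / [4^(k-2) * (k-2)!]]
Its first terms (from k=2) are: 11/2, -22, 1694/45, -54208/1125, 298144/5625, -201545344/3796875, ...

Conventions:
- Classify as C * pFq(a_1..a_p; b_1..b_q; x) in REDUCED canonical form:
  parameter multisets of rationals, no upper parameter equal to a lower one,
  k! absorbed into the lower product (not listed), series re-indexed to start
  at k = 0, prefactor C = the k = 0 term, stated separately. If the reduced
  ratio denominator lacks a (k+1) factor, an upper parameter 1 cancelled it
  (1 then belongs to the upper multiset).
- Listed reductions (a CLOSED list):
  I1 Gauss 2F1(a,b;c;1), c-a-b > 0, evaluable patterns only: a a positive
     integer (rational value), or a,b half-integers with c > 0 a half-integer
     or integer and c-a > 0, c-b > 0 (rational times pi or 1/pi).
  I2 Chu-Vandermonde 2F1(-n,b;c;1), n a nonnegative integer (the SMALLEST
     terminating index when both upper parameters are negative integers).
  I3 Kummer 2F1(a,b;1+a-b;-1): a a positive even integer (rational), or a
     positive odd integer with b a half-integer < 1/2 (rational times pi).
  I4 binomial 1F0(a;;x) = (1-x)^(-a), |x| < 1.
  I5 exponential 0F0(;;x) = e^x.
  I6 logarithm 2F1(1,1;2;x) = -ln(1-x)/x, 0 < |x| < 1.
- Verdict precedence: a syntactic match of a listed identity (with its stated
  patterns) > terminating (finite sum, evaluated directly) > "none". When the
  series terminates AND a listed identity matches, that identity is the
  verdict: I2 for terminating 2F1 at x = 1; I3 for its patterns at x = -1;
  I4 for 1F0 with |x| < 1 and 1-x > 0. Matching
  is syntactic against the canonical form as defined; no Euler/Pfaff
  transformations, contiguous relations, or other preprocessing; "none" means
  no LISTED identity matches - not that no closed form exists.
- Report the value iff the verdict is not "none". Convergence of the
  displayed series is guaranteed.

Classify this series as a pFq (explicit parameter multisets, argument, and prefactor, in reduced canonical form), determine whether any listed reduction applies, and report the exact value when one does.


Canonical form: C = 11/2 times 2F1 with upper {6/5, 5/2}, lower {1/2}, x = -2/3. Verdict: none - this 2F1 at x = -2/3 matches no listed pattern, and upper {6/5, 5/2} holds no stopper.

Key observation: x = (-2/3) and the running product (prefactor 11/2) telescopes to a rising factorial.
Consecutive-term ratio: r(k) = (-2/3) * (k+6/5) (k+5/2) / [(k+1/2) (k+1)] - rational in k. x = (-2/3); t_0 = 11/2; negate the roots.


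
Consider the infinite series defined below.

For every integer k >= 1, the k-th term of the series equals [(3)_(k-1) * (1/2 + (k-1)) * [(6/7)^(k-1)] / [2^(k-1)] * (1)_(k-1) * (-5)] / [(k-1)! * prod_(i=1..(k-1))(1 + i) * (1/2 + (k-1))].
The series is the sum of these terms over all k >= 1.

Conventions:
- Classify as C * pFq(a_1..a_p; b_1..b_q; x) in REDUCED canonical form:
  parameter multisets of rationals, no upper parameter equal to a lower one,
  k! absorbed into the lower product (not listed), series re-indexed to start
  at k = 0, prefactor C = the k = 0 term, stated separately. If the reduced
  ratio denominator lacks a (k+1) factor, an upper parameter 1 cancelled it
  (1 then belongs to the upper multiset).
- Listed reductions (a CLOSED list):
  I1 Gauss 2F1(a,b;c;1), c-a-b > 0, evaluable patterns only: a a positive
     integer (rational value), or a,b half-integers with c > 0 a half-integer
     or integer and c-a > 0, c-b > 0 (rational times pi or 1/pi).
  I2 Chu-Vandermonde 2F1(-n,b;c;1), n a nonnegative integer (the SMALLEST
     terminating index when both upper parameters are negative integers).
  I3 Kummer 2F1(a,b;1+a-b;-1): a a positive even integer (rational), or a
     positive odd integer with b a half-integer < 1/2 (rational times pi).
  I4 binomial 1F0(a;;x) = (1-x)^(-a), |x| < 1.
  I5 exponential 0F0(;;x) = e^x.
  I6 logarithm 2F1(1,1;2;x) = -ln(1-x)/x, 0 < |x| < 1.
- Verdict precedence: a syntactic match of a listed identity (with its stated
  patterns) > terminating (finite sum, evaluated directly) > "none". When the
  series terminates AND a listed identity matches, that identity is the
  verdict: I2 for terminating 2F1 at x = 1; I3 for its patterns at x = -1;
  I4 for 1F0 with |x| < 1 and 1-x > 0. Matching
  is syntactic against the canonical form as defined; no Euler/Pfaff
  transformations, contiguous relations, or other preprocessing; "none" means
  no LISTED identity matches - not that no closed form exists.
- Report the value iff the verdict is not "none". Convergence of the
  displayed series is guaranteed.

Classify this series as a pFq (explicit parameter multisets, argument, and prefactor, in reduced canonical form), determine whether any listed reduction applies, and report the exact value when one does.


The series (x = 3/7) is 2F1: upper {1, 3}, lower {2}, prefactor -5. Verdict: none here - no I1-I6 shape fits x = 3/7 with lower {2}.

Structural cue: t_0 = -5 here, and k + 1/2 divides numerator and denominator alike; C = -5, x = 3/7 after cancelling.
Step ratio: r(k) = (3/7) * (k+1) (k+3) / [(k+2) (k+1)] - poly over poly, x = (3/7) from leading terms; C = -5 at k = 0.


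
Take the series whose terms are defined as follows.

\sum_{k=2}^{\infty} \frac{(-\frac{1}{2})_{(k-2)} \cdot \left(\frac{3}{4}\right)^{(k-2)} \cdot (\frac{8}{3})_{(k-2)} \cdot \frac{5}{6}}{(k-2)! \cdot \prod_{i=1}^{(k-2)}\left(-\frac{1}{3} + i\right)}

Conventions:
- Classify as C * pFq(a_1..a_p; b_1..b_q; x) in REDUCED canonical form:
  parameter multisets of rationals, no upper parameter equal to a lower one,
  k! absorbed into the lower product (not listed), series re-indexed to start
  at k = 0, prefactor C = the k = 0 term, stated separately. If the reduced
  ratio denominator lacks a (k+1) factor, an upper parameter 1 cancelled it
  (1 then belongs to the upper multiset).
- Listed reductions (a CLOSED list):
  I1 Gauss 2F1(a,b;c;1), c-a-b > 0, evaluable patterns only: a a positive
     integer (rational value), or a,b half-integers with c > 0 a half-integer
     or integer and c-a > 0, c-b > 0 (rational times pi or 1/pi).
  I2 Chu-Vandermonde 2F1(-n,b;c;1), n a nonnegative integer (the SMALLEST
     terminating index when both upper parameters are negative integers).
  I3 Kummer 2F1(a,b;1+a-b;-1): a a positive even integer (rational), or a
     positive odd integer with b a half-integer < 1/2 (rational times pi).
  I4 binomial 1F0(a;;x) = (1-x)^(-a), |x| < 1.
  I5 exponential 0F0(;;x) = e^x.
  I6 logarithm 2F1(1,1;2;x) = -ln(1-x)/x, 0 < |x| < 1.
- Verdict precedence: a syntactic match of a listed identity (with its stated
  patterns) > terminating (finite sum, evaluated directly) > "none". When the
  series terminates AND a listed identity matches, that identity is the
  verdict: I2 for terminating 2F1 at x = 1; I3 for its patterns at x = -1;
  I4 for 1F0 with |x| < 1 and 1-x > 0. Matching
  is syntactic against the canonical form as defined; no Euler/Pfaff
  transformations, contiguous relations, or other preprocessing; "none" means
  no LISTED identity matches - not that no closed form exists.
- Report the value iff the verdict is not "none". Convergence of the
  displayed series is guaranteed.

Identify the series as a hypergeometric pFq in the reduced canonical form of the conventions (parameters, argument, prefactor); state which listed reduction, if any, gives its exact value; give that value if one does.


Key step: with t_0 = \frac{5}{6}, the lower running product (C = 5/6, x = 3/4) is a rising factorial.
Adjacent-term ratio: r(k) = \frac{3}{4} * (k-\frac{1}{2}) (k+\frac{8}{3}) / [(k+\frac{2}{3}) (k+1)] - rational in k. x = \frac{3}{4}; t_0 = \frac{5}{6}; negate the roots.

x = \frac{3}{4} here; the reduced form reads 2F1, upper {-\frac{1}{2}, \frac{8}{3}}, lower {\frac{2}{3}}, C = \frac{5}{6}. Verdict: none here - no I1-I6 shape fits x = \frac{3}{4} with lower {\frac{2}{3}}.


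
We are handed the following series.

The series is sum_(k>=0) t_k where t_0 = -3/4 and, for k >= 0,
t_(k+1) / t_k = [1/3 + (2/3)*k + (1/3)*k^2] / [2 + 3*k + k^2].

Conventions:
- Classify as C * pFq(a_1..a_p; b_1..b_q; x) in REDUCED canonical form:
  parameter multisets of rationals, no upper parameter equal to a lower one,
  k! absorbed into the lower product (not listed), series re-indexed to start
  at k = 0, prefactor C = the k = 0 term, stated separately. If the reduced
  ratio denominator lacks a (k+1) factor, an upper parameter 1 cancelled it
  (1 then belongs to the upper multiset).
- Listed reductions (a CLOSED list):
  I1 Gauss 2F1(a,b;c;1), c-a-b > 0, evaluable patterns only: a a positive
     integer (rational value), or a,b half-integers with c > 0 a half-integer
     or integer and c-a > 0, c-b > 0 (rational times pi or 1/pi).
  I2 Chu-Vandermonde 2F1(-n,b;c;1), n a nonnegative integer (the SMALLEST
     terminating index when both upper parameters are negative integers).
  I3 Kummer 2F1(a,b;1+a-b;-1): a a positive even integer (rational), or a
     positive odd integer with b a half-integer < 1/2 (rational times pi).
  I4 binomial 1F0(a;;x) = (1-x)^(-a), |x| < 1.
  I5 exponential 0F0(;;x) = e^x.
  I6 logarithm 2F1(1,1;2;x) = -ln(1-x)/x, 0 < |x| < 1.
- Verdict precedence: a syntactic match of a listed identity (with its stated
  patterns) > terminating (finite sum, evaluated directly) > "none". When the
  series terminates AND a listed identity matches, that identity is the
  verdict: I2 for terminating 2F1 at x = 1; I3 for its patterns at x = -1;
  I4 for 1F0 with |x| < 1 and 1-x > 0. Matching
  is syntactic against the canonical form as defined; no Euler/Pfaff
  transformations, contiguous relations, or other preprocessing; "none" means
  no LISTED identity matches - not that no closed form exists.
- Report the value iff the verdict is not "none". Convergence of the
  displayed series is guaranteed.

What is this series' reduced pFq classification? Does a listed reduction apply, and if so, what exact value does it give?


Canonical form: C = -3/4 times 2F1 with upper {1, 1}, lower {2}, x = 1/3. Verdict (x = 1/3): the logarithmic series (I6) applies (the logarithm: parameters (1,1;2), x = 1/3). Exact value: (9/4) * ln(2/3).

Key step: x = (1/3) and factor the ratio over Q (C = -3/4): negated roots = parameters.
Step ratio: r(k) = (1/3) * (k+1) (k+1) / [(k+2) (k+1)] ; factor over Q: parameters, x = (1/3), and C = -3/4.


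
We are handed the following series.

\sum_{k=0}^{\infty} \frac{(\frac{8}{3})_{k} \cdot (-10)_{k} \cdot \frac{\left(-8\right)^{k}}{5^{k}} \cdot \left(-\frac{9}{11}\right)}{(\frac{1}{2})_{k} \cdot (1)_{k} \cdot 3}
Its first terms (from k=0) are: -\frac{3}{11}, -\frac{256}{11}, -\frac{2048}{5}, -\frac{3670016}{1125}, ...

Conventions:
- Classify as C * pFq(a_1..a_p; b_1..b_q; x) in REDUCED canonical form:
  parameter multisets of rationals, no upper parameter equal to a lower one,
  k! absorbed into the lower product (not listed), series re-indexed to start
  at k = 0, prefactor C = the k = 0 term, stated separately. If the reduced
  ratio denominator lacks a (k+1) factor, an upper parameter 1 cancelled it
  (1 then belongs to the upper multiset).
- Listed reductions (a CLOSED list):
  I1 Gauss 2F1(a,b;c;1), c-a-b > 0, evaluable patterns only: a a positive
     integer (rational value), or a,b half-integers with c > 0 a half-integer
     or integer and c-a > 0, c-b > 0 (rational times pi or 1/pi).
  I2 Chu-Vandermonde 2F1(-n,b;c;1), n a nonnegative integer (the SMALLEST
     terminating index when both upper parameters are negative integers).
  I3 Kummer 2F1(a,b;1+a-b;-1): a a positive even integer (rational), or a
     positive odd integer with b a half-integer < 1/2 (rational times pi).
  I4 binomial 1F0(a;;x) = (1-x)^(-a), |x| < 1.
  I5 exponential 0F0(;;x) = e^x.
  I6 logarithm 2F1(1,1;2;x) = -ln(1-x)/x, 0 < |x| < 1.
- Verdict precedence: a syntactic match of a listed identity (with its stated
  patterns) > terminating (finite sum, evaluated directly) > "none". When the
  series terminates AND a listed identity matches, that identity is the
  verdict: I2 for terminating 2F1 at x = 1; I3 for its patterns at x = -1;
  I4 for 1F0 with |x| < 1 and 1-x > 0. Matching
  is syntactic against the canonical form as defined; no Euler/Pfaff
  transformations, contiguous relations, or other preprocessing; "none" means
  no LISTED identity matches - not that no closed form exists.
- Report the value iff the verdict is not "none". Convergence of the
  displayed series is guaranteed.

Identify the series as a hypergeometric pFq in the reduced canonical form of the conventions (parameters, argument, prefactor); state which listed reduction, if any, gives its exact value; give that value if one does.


This is -\frac{3}{11} * 2F1(-10, \frac{8}{3}; \frac{1}{2}; -\frac{8}{5}) in reduced canonical form. Verdict: terminating - the sum ends at index 10 because -10 is a negative integer; exact evaluation follows. Exact value: -\frac{1129464599683891733539}{3254038154296875}.

The tell: t_0 = -\frac{3}{11} here, and the constant factors (C = -3/11, x = -8/5) combine into one prefactor.
Step ratio: r(k) = -\frac{8}{5} * (k-10) (k+\frac{8}{3}) / [(k+\frac{1}{2}) (k+1)] - poly over poly, x = -\frac{8}{5} from leading terms; C = -\frac{3}{11} at k = 0.


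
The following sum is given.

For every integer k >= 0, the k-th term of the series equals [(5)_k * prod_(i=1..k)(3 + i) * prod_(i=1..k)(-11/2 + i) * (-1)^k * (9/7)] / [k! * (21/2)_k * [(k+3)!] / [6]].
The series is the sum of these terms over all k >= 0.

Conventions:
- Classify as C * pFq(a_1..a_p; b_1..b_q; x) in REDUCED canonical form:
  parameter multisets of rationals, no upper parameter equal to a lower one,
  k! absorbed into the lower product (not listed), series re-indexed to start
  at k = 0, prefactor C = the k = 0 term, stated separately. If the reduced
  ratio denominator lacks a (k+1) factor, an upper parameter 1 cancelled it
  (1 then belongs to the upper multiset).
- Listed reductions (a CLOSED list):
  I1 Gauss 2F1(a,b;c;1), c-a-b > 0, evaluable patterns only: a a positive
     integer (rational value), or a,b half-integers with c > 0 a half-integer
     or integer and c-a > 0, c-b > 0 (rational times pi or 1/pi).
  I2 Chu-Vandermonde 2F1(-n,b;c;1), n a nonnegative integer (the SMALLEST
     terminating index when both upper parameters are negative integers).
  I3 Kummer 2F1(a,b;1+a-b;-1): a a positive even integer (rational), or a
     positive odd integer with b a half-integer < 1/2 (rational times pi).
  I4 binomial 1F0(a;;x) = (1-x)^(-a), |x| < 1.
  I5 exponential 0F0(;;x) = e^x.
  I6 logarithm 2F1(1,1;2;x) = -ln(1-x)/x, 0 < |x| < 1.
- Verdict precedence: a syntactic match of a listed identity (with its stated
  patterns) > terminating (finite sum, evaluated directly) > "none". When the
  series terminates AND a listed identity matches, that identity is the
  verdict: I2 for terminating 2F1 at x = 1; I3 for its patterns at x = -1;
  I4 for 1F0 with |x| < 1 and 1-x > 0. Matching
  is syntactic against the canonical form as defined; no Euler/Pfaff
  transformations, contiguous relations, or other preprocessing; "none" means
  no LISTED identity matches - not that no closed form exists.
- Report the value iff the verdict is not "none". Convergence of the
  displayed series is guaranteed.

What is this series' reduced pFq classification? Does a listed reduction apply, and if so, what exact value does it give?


Key observation: with t_0 = 9/7, the denominator's factorial ratio (C = 9/7) is a lower Pochhammer.
Step ratio: r(k) = (-1) * (k-9/2) (k+5) / [(k+21/2) (k+1)] - rational; roots negated = parameters, x = (-1), C = 9/7.

Classification (C = 9/7): 2F1 with upper {-9/2, 5}, lower {21/2}, argument x = -1. Verdict: this is the Kummer evaluation I3 (x = -1; c = 21/2 equals 1+a-b for upper {-9/2, 5}: listed pattern). Sum: (18706545/7340032) * pi.


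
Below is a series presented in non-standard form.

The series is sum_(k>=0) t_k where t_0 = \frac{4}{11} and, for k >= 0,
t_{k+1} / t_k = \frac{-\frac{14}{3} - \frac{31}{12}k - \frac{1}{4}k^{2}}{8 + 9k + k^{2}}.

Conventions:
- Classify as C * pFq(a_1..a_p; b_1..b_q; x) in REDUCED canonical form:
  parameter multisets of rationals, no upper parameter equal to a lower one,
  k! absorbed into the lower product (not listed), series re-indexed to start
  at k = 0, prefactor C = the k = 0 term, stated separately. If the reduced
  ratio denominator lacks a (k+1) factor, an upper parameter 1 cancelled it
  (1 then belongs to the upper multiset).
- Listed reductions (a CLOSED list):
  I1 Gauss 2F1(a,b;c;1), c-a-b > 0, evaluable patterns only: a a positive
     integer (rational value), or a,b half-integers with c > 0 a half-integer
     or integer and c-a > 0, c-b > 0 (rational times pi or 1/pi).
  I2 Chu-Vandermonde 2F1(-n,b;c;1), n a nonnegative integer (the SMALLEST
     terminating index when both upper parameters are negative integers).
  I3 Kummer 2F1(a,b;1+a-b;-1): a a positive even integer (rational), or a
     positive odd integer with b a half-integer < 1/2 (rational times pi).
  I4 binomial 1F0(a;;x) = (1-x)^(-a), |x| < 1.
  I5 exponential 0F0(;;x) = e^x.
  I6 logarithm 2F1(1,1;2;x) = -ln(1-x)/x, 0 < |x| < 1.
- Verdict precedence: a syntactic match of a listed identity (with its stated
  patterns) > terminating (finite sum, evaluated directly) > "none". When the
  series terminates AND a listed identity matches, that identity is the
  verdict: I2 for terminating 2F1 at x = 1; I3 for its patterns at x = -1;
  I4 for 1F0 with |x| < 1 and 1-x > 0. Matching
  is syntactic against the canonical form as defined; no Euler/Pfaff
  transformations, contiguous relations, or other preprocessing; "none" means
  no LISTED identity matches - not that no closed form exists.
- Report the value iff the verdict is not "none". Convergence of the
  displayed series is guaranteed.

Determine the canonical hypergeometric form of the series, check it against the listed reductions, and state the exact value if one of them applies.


The series (x = -\frac{1}{4}) is 1F0: upper {\frac{7}{3}}, lower {-}, prefactor \frac{4}{11}. Verdict: the binomial series (I4) matches (the 1F0 binomial series: exponent -7/3, x = -\frac{1}{4}). Exact value: \frac{4}{11} \cdot \left(\frac{5}{4}\right)^{-\frac{7}{3}}.

The tell: x = -\frac{1}{4} and the expanded ratio factors over Q; C = 4/11, roots give parameters.
Step ratio: r(k) = -\frac{1}{4} * (k+\frac{7}{3}) / [(k+1)] - rational in k, leading ratio -\frac{1}{4}; with t_0 = \frac{4}{11}, classification follows.


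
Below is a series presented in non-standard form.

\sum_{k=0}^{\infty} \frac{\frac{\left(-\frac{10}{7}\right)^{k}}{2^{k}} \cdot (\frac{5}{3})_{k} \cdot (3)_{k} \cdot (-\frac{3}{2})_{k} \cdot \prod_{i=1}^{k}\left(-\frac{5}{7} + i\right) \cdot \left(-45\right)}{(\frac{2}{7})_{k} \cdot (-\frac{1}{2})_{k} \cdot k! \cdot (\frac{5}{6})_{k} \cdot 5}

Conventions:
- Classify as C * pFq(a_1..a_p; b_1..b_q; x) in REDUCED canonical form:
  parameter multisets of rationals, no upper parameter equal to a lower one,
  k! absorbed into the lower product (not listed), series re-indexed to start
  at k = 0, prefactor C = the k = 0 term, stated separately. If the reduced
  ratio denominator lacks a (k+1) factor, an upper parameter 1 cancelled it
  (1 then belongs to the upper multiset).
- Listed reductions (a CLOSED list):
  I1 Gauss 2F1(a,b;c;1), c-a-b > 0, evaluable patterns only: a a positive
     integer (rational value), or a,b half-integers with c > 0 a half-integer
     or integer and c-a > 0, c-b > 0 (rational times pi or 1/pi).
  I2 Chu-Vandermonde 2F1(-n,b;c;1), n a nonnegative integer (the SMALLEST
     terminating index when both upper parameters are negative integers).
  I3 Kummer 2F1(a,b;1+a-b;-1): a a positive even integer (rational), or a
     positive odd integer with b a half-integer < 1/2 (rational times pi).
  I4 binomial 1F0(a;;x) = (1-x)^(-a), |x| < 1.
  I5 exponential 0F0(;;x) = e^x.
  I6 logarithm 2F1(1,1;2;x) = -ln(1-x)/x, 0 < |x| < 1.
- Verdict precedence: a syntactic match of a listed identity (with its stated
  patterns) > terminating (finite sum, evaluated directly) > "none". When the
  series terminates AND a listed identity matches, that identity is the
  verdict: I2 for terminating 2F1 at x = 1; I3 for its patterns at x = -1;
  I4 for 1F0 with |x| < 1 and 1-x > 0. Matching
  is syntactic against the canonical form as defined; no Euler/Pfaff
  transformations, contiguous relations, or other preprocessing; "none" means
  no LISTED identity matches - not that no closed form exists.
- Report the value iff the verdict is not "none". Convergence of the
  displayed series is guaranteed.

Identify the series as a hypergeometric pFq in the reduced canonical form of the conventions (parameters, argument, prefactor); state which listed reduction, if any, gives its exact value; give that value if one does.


At argument -\frac{5}{7}: a 3F2 with upper {-\frac{3}{2}, \frac{5}{3}, 3}, lower {-\frac{1}{2}, \frac{5}{6}}, scaled by C = -9. Verdict: none. A 3F2 with upper {-\frac{3}{2}, \frac{5}{3}, 3} fits none of I1-I6 at x = -\frac{5}{7}; the sum runs forever.

First insight: with t_0 = -9, the constant factors (C = -9) combine into one prefactor.
Ratio: r(k) = -\frac{5}{7} * (k-\frac{3}{2}) (k+\frac{5}{3}) (k+3) / [(k-\frac{1}{2}) (k+\frac{5}{6}) (k+1)] - rational in k, leading ratio -\frac{5}{7}; with t_0 = -9, classification follows.


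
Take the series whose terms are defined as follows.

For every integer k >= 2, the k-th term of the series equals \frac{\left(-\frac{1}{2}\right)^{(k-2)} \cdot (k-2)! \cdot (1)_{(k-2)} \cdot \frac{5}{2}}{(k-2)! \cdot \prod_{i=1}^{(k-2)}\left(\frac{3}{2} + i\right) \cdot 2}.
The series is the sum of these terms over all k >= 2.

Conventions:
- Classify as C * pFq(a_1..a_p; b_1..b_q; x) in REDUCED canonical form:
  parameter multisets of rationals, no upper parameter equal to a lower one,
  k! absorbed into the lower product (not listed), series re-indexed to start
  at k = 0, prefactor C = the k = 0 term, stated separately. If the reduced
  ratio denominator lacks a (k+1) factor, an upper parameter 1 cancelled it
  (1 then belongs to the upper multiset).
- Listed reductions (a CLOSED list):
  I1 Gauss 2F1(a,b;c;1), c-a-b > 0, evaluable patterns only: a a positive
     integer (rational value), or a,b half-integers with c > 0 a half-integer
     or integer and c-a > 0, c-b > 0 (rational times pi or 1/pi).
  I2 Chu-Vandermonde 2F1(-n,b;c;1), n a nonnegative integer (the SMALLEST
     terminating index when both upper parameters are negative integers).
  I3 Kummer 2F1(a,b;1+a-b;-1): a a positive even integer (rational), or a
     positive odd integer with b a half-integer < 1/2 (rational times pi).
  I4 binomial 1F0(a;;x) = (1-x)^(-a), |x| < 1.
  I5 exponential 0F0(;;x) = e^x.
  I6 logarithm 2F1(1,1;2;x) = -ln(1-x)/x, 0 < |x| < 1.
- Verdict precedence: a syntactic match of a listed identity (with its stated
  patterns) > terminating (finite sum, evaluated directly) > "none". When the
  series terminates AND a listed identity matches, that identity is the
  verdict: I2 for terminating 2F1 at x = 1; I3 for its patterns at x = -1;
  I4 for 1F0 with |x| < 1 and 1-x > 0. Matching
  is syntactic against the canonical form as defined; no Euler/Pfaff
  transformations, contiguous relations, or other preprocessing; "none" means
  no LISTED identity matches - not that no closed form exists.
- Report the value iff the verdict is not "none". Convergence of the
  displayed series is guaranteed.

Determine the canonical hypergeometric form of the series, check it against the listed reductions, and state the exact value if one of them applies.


At argument -\frac{1}{2}: a 2F1 with upper {1, 1}, lower {\frac{5}{2}}, scaled by C = \frac{5}{4}. Verdict: none. A 2F1 with upper {1, 1} fits none of I1-I6 at x = -\frac{1}{2}; the sum runs forever.

The tell: from the first term \frac{5}{4}: the constant factors (prefactor 5/4) combine into one prefactor.
Step ratio: r(k) = -\frac{1}{2} * (k+1) (k+1) / [(k+\frac{5}{2}) (k+1)] ; factor over Q: parameters, x = -\frac{1}{2}, and C = \frac{5}{4}.


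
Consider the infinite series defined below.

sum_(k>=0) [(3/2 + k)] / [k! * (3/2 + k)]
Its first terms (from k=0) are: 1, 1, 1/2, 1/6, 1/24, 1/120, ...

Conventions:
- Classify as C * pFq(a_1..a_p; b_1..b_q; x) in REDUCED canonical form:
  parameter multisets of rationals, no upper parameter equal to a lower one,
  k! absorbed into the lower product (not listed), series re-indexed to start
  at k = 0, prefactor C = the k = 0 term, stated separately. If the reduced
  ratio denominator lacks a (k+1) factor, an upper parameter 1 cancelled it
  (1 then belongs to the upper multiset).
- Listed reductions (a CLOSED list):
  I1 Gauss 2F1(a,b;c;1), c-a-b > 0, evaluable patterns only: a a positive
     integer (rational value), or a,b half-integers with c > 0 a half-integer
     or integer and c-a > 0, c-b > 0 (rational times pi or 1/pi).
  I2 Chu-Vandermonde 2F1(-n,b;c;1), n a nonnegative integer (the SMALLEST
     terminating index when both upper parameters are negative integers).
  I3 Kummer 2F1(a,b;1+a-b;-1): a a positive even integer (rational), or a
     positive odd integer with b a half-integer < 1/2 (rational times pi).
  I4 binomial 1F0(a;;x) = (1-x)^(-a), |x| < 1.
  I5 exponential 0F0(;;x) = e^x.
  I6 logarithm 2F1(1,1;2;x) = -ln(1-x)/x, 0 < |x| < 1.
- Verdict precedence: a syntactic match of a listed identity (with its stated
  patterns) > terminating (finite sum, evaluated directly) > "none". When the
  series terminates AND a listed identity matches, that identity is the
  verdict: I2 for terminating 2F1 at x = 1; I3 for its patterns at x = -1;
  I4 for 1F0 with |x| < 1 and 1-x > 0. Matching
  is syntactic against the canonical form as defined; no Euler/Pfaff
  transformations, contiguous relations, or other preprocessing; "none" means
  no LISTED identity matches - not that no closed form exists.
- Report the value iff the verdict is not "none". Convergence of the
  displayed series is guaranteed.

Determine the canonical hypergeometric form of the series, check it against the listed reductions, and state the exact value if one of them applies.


At argument 1: a 0F0 with upper {-}, lower {-}, scaled by C = 1. Verdict: this is exponential (I5) (the 0F0 exponential series at x = 1). Value: e^(1).

Key observation: with t_0 = 1, striking the common factor k + 3/2 reduces the term (C = 1, x = 1).
Ratio: r(k) = 1 * 1 / [(k+1)] ; factor over Q: parameters, x = 1, and C = 1.


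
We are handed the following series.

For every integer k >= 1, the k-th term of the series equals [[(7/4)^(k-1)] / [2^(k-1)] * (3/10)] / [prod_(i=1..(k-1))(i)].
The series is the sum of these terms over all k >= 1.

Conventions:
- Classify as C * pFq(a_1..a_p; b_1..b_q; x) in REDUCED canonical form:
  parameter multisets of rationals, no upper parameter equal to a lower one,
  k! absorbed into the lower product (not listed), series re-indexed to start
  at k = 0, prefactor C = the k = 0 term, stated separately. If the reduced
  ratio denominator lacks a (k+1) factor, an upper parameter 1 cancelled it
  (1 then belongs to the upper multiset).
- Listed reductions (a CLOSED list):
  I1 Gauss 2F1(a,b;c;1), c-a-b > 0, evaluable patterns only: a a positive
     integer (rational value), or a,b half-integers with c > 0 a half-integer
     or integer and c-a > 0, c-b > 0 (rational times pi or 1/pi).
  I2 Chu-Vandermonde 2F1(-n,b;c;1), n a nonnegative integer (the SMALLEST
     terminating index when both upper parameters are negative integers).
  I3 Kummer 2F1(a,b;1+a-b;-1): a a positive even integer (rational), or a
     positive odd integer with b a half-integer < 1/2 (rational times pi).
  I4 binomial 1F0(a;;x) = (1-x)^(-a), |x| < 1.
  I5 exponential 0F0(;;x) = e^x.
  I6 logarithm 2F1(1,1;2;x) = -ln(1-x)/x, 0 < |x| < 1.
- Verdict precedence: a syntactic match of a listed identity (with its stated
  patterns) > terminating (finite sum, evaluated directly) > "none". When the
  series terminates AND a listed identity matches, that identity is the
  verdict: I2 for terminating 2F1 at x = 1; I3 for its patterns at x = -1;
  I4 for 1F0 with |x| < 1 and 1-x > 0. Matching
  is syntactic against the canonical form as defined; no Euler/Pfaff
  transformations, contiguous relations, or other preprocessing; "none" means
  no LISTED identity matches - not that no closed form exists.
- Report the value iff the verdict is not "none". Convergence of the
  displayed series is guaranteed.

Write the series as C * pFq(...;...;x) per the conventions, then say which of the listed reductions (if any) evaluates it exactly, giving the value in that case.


The series (x = 7/8) is 0F0: upper {-}, lower {-}, prefactor 3/10. Verdict (x = 7/8): exponential (I5) applies (the 0F0 exponential series at x = 7/8). Its exact value is (3/10) * e^(7/8).

Structural cue: t_0 = 3/10 here, and the two k-th powers (C = 3/10, x = 7/8) combine into one argument.
Ratio: r(k) = (7/8) * 1 / [(k+1)] ; factor over Q: parameters, x = (7/8), and C = 3/10.


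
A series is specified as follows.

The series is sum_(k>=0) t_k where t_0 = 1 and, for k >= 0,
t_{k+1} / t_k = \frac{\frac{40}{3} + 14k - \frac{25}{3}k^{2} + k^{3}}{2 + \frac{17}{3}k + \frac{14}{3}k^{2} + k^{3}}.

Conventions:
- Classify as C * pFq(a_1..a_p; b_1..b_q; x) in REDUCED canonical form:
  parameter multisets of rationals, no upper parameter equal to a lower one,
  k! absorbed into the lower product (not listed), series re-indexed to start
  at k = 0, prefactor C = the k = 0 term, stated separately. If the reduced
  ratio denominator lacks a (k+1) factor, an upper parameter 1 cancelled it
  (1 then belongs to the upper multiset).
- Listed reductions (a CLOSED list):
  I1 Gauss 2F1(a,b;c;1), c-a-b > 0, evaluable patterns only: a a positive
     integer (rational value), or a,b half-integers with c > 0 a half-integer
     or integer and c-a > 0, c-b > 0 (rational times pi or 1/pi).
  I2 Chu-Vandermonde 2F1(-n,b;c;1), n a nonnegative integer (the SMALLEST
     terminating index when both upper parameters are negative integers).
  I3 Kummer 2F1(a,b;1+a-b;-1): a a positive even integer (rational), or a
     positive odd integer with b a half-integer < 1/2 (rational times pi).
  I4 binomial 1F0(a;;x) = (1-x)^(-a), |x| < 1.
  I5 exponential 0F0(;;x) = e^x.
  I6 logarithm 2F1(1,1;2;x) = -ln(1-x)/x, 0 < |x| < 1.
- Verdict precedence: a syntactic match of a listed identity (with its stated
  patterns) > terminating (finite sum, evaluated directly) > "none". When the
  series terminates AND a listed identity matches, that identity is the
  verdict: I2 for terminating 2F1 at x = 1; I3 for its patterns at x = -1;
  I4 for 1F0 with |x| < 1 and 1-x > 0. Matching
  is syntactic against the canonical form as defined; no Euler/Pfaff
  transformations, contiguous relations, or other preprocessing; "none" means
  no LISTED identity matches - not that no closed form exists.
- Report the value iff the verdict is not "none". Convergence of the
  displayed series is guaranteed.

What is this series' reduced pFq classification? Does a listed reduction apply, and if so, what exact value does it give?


Classification (C = 1): 2F1 with upper {-5, -4}, lower {3}, argument x = 1. Verdict: Chu-Vandermonde (I2) applies (terminating 2F1 at x = 1 with n = 4, b = -5, c = 3). Its exact value is 22.

Structural cue: from the first term 1: the ratio is unreduced: k + 2/3 divides both sides (prefactor 1).
Adjacent-term ratio: r(k) = 1 * (k-5) (k-4) / [(k+3) (k+1)] - poly over poly, x = 1 from leading terms; C = 1 at k = 0.


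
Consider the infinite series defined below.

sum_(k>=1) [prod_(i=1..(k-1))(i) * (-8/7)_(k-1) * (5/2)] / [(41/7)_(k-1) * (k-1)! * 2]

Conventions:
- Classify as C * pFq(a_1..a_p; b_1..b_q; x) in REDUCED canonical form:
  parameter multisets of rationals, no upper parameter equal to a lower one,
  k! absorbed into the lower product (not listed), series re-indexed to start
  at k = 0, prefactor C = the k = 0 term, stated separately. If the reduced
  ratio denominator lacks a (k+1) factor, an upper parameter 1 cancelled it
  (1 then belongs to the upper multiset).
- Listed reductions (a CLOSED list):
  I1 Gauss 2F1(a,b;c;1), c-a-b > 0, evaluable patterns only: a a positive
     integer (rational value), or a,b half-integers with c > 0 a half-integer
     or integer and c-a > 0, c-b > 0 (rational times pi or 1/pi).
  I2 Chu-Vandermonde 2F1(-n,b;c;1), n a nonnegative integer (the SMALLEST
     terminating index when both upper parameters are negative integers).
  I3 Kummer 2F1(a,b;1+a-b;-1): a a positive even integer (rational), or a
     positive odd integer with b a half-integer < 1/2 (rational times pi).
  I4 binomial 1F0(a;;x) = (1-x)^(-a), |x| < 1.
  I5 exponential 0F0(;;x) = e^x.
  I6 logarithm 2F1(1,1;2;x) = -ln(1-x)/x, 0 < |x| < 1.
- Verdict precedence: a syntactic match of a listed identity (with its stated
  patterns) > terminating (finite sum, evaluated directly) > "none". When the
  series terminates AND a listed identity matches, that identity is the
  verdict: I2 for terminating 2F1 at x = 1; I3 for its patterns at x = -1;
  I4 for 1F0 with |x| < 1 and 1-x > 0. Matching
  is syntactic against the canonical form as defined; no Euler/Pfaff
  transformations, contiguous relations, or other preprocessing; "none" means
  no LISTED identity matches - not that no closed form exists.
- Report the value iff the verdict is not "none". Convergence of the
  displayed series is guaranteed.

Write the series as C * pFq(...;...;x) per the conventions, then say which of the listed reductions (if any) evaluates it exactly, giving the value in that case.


Key step: x = 1 and the constant factors (C = 5/4) combine into one prefactor.
Ratio: r(k) = 1 * (k-8/7) (k+1) / [(k+41/7) (k+1)] - poly over poly, x = 1 from leading terms; C = 5/4 at k = 0.

x = 1 here; the reduced form reads 2F1, upper {-8/7, 1}, lower {41/7}, C = 5/4. Verdict: Gauss (I1, integer-parameter pattern) fires (x = 1: the Gamma ratio telescopes since c-a-b = 6 > 0 and a = 1 in Z>0). Its exact value is 85/84.


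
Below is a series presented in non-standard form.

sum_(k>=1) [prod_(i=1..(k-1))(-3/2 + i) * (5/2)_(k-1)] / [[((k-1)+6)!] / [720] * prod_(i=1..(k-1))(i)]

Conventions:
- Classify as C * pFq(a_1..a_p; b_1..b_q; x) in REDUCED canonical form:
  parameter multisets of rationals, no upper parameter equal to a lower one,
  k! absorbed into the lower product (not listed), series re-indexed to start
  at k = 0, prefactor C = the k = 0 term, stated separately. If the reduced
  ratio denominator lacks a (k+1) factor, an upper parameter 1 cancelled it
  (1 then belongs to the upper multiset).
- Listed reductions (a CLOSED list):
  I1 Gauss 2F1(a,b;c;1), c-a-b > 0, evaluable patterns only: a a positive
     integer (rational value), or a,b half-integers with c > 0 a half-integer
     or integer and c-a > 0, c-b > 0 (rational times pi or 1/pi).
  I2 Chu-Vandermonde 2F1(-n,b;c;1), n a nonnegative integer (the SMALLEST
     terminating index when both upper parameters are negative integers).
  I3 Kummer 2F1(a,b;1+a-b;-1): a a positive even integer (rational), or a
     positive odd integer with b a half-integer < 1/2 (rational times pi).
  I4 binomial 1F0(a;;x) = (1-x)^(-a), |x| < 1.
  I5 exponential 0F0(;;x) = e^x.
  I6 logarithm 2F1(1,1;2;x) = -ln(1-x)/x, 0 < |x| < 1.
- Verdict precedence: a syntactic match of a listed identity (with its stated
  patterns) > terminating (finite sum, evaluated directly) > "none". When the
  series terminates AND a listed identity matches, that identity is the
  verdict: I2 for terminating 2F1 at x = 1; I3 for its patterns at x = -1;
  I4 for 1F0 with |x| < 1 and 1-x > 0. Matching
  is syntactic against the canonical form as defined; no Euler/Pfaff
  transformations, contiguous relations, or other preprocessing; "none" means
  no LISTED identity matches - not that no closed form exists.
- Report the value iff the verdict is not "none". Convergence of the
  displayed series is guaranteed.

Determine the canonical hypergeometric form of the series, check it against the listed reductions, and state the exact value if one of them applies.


Classification (C = 1): 2F1 with upper {-1/2, 5/2}, lower {7}, argument x = 1. Verdict: this is the half-integer Gauss pattern (I1) (x = 1; upper {-1/2, 5/2} half-integers, c = 7 in the evaluable pattern). Value: (262144/105105) / pi.

Key observation: from the first term 1: the product of the first k integers (C = 1) is k!.
Term ratio: r(k) = 1 * (k-1/2) (k+5/2) / [(k+7) (k+1)] ; factor over Q: parameters, x = 1, and C = 1.
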